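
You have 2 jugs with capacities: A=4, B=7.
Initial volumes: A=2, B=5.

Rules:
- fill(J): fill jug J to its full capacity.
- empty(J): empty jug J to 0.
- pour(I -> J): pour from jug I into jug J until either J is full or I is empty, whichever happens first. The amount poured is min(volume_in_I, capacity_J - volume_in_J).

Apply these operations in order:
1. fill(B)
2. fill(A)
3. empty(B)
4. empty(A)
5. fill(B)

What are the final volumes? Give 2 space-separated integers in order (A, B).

Step 1: fill(B) -> (A=2 B=7)
Step 2: fill(A) -> (A=4 B=7)
Step 3: empty(B) -> (A=4 B=0)
Step 4: empty(A) -> (A=0 B=0)
Step 5: fill(B) -> (A=0 B=7)

Answer: 0 7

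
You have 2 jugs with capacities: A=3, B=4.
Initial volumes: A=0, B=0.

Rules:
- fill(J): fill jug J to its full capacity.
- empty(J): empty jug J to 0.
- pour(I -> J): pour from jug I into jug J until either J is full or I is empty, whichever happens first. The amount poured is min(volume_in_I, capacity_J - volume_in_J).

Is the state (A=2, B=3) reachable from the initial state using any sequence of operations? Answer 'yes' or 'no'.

BFS explored all 14 reachable states.
Reachable set includes: (0,0), (0,1), (0,2), (0,3), (0,4), (1,0), (1,4), (2,0), (2,4), (3,0), (3,1), (3,2) ...
Target (A=2, B=3) not in reachable set → no.

Answer: no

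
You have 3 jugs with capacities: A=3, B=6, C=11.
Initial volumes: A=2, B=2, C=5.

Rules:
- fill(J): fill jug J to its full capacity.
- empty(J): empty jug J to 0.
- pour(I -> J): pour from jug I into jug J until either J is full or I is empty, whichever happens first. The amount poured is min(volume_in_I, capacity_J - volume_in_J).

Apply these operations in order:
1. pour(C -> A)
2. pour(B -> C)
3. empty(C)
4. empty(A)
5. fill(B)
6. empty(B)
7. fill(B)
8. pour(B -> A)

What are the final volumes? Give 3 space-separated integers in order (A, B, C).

Answer: 3 3 0

Derivation:
Step 1: pour(C -> A) -> (A=3 B=2 C=4)
Step 2: pour(B -> C) -> (A=3 B=0 C=6)
Step 3: empty(C) -> (A=3 B=0 C=0)
Step 4: empty(A) -> (A=0 B=0 C=0)
Step 5: fill(B) -> (A=0 B=6 C=0)
Step 6: empty(B) -> (A=0 B=0 C=0)
Step 7: fill(B) -> (A=0 B=6 C=0)
Step 8: pour(B -> A) -> (A=3 B=3 C=0)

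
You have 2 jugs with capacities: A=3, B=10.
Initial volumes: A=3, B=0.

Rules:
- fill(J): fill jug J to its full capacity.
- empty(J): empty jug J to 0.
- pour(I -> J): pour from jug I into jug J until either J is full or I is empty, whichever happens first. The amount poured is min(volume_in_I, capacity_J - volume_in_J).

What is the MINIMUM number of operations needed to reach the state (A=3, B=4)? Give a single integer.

BFS from (A=3, B=0). One shortest path:
  1. empty(A) -> (A=0 B=0)
  2. fill(B) -> (A=0 B=10)
  3. pour(B -> A) -> (A=3 B=7)
  4. empty(A) -> (A=0 B=7)
  5. pour(B -> A) -> (A=3 B=4)
Reached target in 5 moves.

Answer: 5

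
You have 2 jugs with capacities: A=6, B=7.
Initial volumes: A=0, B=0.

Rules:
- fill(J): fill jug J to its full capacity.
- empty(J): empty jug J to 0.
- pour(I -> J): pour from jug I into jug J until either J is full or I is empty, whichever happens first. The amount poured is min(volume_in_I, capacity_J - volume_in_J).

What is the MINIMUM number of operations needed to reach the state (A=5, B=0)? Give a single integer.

BFS from (A=0, B=0). One shortest path:
  1. fill(A) -> (A=6 B=0)
  2. pour(A -> B) -> (A=0 B=6)
  3. fill(A) -> (A=6 B=6)
  4. pour(A -> B) -> (A=5 B=7)
  5. empty(B) -> (A=5 B=0)
Reached target in 5 moves.

Answer: 5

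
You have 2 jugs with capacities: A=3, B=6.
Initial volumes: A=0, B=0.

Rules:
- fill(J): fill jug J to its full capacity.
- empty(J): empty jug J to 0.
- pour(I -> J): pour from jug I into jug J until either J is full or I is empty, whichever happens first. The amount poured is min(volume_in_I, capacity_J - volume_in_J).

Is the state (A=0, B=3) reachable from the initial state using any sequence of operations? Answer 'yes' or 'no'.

Answer: yes

Derivation:
BFS from (A=0, B=0):
  1. fill(A) -> (A=3 B=0)
  2. pour(A -> B) -> (A=0 B=3)
Target reached → yes.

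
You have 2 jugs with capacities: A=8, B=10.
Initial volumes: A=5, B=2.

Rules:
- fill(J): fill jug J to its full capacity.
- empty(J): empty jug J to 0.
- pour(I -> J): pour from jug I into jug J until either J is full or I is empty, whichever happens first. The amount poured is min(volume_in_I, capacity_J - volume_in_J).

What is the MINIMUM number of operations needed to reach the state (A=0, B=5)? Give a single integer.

BFS from (A=5, B=2). One shortest path:
  1. empty(B) -> (A=5 B=0)
  2. pour(A -> B) -> (A=0 B=5)
Reached target in 2 moves.

Answer: 2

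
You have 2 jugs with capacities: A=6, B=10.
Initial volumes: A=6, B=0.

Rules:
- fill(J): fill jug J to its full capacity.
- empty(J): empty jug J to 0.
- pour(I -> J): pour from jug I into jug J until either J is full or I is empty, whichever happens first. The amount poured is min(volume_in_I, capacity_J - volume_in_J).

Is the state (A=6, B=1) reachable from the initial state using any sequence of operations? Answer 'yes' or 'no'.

Answer: no

Derivation:
BFS explored all 16 reachable states.
Reachable set includes: (0,0), (0,2), (0,4), (0,6), (0,8), (0,10), (2,0), (2,10), (4,0), (4,10), (6,0), (6,2) ...
Target (A=6, B=1) not in reachable set → no.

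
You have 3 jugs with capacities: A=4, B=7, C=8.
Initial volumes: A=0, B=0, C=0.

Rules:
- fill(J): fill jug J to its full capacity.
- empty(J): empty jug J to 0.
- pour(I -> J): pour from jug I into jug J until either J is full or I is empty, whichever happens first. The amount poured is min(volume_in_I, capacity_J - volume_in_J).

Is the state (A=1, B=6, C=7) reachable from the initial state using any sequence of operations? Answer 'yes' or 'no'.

Answer: no

Derivation:
BFS explored all 234 reachable states.
Reachable set includes: (0,0,0), (0,0,1), (0,0,2), (0,0,3), (0,0,4), (0,0,5), (0,0,6), (0,0,7), (0,0,8), (0,1,0), (0,1,1), (0,1,2) ...
Target (A=1, B=6, C=7) not in reachable set → no.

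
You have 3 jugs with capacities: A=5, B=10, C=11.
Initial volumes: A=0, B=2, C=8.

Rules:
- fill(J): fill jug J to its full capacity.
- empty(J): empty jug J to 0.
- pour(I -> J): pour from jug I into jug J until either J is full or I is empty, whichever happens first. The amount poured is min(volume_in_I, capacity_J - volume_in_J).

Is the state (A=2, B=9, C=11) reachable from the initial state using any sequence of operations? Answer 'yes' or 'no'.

BFS from (A=0, B=2, C=8):
  1. empty(C) -> (A=0 B=2 C=0)
  2. pour(B -> A) -> (A=2 B=0 C=0)
  3. fill(B) -> (A=2 B=10 C=0)
  4. pour(B -> C) -> (A=2 B=0 C=10)
  5. fill(B) -> (A=2 B=10 C=10)
  6. pour(B -> C) -> (A=2 B=9 C=11)
Target reached → yes.

Answer: yes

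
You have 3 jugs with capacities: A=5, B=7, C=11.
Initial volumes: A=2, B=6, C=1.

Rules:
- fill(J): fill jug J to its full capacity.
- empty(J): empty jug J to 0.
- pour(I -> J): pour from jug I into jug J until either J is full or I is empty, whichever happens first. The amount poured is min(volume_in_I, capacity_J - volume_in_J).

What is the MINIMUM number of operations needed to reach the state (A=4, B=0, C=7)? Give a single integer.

Answer: 4

Derivation:
BFS from (A=2, B=6, C=1). One shortest path:
  1. fill(A) -> (A=5 B=6 C=1)
  2. empty(C) -> (A=5 B=6 C=0)
  3. pour(A -> B) -> (A=4 B=7 C=0)
  4. pour(B -> C) -> (A=4 B=0 C=7)
Reached target in 4 moves.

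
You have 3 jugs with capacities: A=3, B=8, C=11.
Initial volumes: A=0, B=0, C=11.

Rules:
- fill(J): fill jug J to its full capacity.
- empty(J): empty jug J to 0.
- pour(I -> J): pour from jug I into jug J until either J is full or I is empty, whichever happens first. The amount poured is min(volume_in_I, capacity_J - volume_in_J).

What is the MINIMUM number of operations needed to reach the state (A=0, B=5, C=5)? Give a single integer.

BFS from (A=0, B=0, C=11). One shortest path:
  1. fill(B) -> (A=0 B=8 C=11)
  2. pour(B -> A) -> (A=3 B=5 C=11)
  3. empty(A) -> (A=0 B=5 C=11)
  4. pour(C -> A) -> (A=3 B=5 C=8)
  5. empty(A) -> (A=0 B=5 C=8)
  6. pour(C -> A) -> (A=3 B=5 C=5)
  7. empty(A) -> (A=0 B=5 C=5)
Reached target in 7 moves.

Answer: 7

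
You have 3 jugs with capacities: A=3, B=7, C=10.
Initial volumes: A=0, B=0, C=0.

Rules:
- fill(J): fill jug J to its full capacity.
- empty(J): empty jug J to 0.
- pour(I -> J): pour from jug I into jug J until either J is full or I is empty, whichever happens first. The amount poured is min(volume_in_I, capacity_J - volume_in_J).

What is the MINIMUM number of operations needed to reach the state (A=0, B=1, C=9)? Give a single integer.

Answer: 6

Derivation:
BFS from (A=0, B=0, C=0). One shortest path:
  1. fill(C) -> (A=0 B=0 C=10)
  2. pour(C -> B) -> (A=0 B=7 C=3)
  3. pour(B -> A) -> (A=3 B=4 C=3)
  4. pour(A -> C) -> (A=0 B=4 C=6)
  5. pour(B -> A) -> (A=3 B=1 C=6)
  6. pour(A -> C) -> (A=0 B=1 C=9)
Reached target in 6 moves.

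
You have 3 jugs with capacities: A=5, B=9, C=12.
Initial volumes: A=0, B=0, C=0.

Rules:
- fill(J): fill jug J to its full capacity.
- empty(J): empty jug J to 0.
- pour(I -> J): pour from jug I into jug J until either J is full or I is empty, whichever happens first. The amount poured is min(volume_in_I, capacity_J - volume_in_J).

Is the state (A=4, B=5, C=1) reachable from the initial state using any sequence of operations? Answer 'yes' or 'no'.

BFS explored all 428 reachable states.
Reachable set includes: (0,0,0), (0,0,1), (0,0,2), (0,0,3), (0,0,4), (0,0,5), (0,0,6), (0,0,7), (0,0,8), (0,0,9), (0,0,10), (0,0,11) ...
Target (A=4, B=5, C=1) not in reachable set → no.

Answer: no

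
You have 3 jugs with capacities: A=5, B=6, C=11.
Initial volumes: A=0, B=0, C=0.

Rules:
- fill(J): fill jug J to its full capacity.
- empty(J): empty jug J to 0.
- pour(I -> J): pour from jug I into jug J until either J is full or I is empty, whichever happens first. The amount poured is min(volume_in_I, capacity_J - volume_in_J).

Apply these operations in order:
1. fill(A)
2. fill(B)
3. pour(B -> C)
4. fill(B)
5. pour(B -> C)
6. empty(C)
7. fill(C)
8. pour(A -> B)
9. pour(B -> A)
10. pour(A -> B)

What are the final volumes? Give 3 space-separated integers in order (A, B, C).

Answer: 0 6 11

Derivation:
Step 1: fill(A) -> (A=5 B=0 C=0)
Step 2: fill(B) -> (A=5 B=6 C=0)
Step 3: pour(B -> C) -> (A=5 B=0 C=6)
Step 4: fill(B) -> (A=5 B=6 C=6)
Step 5: pour(B -> C) -> (A=5 B=1 C=11)
Step 6: empty(C) -> (A=5 B=1 C=0)
Step 7: fill(C) -> (A=5 B=1 C=11)
Step 8: pour(A -> B) -> (A=0 B=6 C=11)
Step 9: pour(B -> A) -> (A=5 B=1 C=11)
Step 10: pour(A -> B) -> (A=0 B=6 C=11)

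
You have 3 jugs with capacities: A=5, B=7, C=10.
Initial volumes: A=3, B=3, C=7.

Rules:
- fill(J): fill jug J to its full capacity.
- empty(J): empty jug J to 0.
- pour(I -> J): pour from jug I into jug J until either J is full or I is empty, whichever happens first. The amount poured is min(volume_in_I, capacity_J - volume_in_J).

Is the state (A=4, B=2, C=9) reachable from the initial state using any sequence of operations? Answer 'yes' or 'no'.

Answer: no

Derivation:
BFS explored all 313 reachable states.
Reachable set includes: (0,0,0), (0,0,1), (0,0,2), (0,0,3), (0,0,4), (0,0,5), (0,0,6), (0,0,7), (0,0,8), (0,0,9), (0,0,10), (0,1,0) ...
Target (A=4, B=2, C=9) not in reachable set → no.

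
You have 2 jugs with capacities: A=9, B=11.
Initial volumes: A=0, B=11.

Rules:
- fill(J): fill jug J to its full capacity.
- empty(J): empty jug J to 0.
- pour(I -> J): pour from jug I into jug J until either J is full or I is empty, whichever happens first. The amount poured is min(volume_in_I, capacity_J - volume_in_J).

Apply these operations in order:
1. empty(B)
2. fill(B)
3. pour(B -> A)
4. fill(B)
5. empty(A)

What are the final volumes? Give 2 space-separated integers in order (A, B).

Answer: 0 11

Derivation:
Step 1: empty(B) -> (A=0 B=0)
Step 2: fill(B) -> (A=0 B=11)
Step 3: pour(B -> A) -> (A=9 B=2)
Step 4: fill(B) -> (A=9 B=11)
Step 5: empty(A) -> (A=0 B=11)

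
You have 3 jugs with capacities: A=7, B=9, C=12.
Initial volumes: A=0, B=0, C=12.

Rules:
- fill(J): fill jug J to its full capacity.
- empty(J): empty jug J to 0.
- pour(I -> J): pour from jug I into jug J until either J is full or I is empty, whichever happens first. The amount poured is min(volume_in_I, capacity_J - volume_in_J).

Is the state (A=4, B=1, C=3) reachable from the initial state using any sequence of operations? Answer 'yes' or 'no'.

Answer: no

Derivation:
BFS explored all 512 reachable states.
Reachable set includes: (0,0,0), (0,0,1), (0,0,2), (0,0,3), (0,0,4), (0,0,5), (0,0,6), (0,0,7), (0,0,8), (0,0,9), (0,0,10), (0,0,11) ...
Target (A=4, B=1, C=3) not in reachable set → no.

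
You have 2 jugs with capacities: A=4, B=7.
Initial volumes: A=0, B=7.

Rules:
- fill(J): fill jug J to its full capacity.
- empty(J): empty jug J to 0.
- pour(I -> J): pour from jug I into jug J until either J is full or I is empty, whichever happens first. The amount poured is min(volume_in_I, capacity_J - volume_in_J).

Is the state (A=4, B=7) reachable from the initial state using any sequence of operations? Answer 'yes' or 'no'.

BFS from (A=0, B=7):
  1. fill(A) -> (A=4 B=7)
Target reached → yes.

Answer: yes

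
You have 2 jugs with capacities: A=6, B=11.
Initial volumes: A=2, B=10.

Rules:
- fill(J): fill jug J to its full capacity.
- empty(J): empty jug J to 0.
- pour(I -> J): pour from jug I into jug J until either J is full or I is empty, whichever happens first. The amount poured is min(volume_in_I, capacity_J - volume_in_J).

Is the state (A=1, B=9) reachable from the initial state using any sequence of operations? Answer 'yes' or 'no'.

BFS explored all 35 reachable states.
Reachable set includes: (0,0), (0,1), (0,2), (0,3), (0,4), (0,5), (0,6), (0,7), (0,8), (0,9), (0,10), (0,11) ...
Target (A=1, B=9) not in reachable set → no.

Answer: no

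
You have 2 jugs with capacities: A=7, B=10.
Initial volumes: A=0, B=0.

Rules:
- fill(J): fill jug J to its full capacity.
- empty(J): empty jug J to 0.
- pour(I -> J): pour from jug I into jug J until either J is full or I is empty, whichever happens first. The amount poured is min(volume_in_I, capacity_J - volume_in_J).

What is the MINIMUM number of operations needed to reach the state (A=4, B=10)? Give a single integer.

BFS from (A=0, B=0). One shortest path:
  1. fill(A) -> (A=7 B=0)
  2. pour(A -> B) -> (A=0 B=7)
  3. fill(A) -> (A=7 B=7)
  4. pour(A -> B) -> (A=4 B=10)
Reached target in 4 moves.

Answer: 4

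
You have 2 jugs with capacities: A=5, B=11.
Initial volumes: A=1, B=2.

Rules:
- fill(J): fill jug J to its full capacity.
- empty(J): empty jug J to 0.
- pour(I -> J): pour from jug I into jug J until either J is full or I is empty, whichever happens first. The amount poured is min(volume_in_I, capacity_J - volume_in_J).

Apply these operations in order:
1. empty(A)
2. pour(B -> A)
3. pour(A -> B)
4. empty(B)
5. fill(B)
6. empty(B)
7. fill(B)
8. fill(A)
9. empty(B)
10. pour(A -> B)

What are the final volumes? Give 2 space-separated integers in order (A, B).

Answer: 0 5

Derivation:
Step 1: empty(A) -> (A=0 B=2)
Step 2: pour(B -> A) -> (A=2 B=0)
Step 3: pour(A -> B) -> (A=0 B=2)
Step 4: empty(B) -> (A=0 B=0)
Step 5: fill(B) -> (A=0 B=11)
Step 6: empty(B) -> (A=0 B=0)
Step 7: fill(B) -> (A=0 B=11)
Step 8: fill(A) -> (A=5 B=11)
Step 9: empty(B) -> (A=5 B=0)
Step 10: pour(A -> B) -> (A=0 B=5)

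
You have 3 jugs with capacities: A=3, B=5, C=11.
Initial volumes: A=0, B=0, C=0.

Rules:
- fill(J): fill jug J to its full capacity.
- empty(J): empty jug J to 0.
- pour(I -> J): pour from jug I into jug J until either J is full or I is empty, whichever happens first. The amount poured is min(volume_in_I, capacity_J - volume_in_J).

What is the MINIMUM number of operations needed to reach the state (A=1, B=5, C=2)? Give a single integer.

BFS from (A=0, B=0, C=0). One shortest path:
  1. fill(A) -> (A=3 B=0 C=0)
  2. fill(B) -> (A=3 B=5 C=0)
  3. pour(B -> C) -> (A=3 B=0 C=5)
  4. pour(A -> B) -> (A=0 B=3 C=5)
  5. pour(C -> A) -> (A=3 B=3 C=2)
  6. pour(A -> B) -> (A=1 B=5 C=2)
Reached target in 6 moves.

Answer: 6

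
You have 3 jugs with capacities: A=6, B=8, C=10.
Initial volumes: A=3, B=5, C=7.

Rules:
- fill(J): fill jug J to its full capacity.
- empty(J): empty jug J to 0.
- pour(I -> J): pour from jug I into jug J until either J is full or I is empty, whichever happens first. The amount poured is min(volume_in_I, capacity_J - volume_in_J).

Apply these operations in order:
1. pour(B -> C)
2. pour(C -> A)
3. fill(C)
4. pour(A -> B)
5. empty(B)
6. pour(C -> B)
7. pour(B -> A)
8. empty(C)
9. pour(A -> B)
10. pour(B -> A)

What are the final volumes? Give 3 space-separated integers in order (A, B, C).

Answer: 6 2 0

Derivation:
Step 1: pour(B -> C) -> (A=3 B=2 C=10)
Step 2: pour(C -> A) -> (A=6 B=2 C=7)
Step 3: fill(C) -> (A=6 B=2 C=10)
Step 4: pour(A -> B) -> (A=0 B=8 C=10)
Step 5: empty(B) -> (A=0 B=0 C=10)
Step 6: pour(C -> B) -> (A=0 B=8 C=2)
Step 7: pour(B -> A) -> (A=6 B=2 C=2)
Step 8: empty(C) -> (A=6 B=2 C=0)
Step 9: pour(A -> B) -> (A=0 B=8 C=0)
Step 10: pour(B -> A) -> (A=6 B=2 C=0)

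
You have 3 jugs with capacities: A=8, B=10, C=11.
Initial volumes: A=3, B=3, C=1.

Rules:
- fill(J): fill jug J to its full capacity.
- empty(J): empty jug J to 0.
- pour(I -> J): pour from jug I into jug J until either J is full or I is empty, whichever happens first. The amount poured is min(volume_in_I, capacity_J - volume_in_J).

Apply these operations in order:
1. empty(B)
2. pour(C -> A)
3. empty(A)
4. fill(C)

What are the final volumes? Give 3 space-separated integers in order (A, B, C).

Answer: 0 0 11

Derivation:
Step 1: empty(B) -> (A=3 B=0 C=1)
Step 2: pour(C -> A) -> (A=4 B=0 C=0)
Step 3: empty(A) -> (A=0 B=0 C=0)
Step 4: fill(C) -> (A=0 B=0 C=11)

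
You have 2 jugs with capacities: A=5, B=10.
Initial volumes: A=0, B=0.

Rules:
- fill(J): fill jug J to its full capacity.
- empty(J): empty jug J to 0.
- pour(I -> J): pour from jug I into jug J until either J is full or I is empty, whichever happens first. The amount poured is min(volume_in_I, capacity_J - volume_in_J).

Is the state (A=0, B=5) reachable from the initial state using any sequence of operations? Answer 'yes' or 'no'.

Answer: yes

Derivation:
BFS from (A=0, B=0):
  1. fill(A) -> (A=5 B=0)
  2. pour(A -> B) -> (A=0 B=5)
Target reached → yes.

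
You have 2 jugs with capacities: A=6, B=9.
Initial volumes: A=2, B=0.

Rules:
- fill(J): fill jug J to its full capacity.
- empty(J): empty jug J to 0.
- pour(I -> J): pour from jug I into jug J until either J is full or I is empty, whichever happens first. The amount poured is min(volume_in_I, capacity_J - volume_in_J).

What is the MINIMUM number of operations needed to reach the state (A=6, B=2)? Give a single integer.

BFS from (A=2, B=0). One shortest path:
  1. pour(A -> B) -> (A=0 B=2)
  2. fill(A) -> (A=6 B=2)
Reached target in 2 moves.

Answer: 2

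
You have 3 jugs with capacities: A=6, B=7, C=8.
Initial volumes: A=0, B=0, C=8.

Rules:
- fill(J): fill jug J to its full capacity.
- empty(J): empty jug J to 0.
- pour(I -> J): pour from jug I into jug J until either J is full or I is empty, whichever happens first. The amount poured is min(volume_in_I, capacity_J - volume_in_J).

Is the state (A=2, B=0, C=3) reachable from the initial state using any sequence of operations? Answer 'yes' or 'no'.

BFS from (A=0, B=0, C=8):
  1. pour(C -> A) -> (A=6 B=0 C=2)
  2. empty(A) -> (A=0 B=0 C=2)
  3. pour(C -> B) -> (A=0 B=2 C=0)
  4. fill(C) -> (A=0 B=2 C=8)
  5. pour(C -> A) -> (A=6 B=2 C=2)
  6. empty(A) -> (A=0 B=2 C=2)
  7. pour(C -> A) -> (A=2 B=2 C=0)
  8. fill(C) -> (A=2 B=2 C=8)
  9. pour(C -> B) -> (A=2 B=7 C=3)
  10. empty(B) -> (A=2 B=0 C=3)
Target reached → yes.

Answer: yes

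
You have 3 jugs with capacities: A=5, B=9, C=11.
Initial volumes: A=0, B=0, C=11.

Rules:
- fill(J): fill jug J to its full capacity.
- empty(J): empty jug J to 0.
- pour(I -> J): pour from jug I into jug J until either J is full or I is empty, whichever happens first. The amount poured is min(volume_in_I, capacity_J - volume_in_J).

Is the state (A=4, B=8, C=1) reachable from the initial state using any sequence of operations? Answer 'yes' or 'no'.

Answer: no

Derivation:
BFS explored all 400 reachable states.
Reachable set includes: (0,0,0), (0,0,1), (0,0,2), (0,0,3), (0,0,4), (0,0,5), (0,0,6), (0,0,7), (0,0,8), (0,0,9), (0,0,10), (0,0,11) ...
Target (A=4, B=8, C=1) not in reachable set → no.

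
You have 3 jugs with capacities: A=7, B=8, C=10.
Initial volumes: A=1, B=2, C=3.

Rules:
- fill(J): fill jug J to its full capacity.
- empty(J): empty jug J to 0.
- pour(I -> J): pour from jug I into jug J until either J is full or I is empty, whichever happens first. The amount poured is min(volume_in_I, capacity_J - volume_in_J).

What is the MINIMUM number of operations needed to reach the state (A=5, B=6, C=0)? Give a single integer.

Answer: 7

Derivation:
BFS from (A=1, B=2, C=3). One shortest path:
  1. fill(C) -> (A=1 B=2 C=10)
  2. pour(C -> B) -> (A=1 B=8 C=4)
  3. pour(C -> A) -> (A=5 B=8 C=0)
  4. pour(B -> C) -> (A=5 B=0 C=8)
  5. fill(B) -> (A=5 B=8 C=8)
  6. pour(B -> C) -> (A=5 B=6 C=10)
  7. empty(C) -> (A=5 B=6 C=0)
Reached target in 7 moves.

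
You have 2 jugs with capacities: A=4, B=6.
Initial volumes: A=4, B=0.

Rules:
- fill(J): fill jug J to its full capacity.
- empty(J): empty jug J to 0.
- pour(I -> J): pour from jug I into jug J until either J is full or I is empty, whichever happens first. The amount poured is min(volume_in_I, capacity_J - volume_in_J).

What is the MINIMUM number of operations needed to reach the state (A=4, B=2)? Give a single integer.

BFS from (A=4, B=0). One shortest path:
  1. empty(A) -> (A=0 B=0)
  2. fill(B) -> (A=0 B=6)
  3. pour(B -> A) -> (A=4 B=2)
Reached target in 3 moves.

Answer: 3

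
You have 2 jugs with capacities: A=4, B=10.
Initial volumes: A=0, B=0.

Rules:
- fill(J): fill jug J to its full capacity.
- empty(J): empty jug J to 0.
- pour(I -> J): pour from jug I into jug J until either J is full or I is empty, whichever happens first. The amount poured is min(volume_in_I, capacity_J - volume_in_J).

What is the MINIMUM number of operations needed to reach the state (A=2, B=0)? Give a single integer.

Answer: 6

Derivation:
BFS from (A=0, B=0). One shortest path:
  1. fill(B) -> (A=0 B=10)
  2. pour(B -> A) -> (A=4 B=6)
  3. empty(A) -> (A=0 B=6)
  4. pour(B -> A) -> (A=4 B=2)
  5. empty(A) -> (A=0 B=2)
  6. pour(B -> A) -> (A=2 B=0)
Reached target in 6 moves.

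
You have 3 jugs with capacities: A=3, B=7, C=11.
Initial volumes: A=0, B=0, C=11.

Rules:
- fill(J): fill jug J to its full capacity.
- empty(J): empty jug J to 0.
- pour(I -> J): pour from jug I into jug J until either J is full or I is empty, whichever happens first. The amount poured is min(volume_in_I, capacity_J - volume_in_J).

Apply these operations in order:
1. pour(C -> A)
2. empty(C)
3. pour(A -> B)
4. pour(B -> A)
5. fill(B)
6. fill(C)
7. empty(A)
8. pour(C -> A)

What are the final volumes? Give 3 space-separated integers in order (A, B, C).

Step 1: pour(C -> A) -> (A=3 B=0 C=8)
Step 2: empty(C) -> (A=3 B=0 C=0)
Step 3: pour(A -> B) -> (A=0 B=3 C=0)
Step 4: pour(B -> A) -> (A=3 B=0 C=0)
Step 5: fill(B) -> (A=3 B=7 C=0)
Step 6: fill(C) -> (A=3 B=7 C=11)
Step 7: empty(A) -> (A=0 B=7 C=11)
Step 8: pour(C -> A) -> (A=3 B=7 C=8)

Answer: 3 7 8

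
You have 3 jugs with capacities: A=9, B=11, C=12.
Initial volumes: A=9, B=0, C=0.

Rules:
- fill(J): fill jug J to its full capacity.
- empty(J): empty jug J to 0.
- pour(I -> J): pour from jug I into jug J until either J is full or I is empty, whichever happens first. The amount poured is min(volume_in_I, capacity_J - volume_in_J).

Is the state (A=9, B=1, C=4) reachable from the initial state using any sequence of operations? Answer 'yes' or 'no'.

Answer: yes

Derivation:
BFS from (A=9, B=0, C=0):
  1. empty(A) -> (A=0 B=0 C=0)
  2. fill(C) -> (A=0 B=0 C=12)
  3. pour(C -> B) -> (A=0 B=11 C=1)
  4. pour(B -> A) -> (A=9 B=2 C=1)
  5. empty(A) -> (A=0 B=2 C=1)
  6. pour(C -> A) -> (A=1 B=2 C=0)
  7. pour(B -> C) -> (A=1 B=0 C=2)
  8. fill(B) -> (A=1 B=11 C=2)
  9. pour(B -> C) -> (A=1 B=1 C=12)
  10. pour(C -> A) -> (A=9 B=1 C=4)
Target reached → yes.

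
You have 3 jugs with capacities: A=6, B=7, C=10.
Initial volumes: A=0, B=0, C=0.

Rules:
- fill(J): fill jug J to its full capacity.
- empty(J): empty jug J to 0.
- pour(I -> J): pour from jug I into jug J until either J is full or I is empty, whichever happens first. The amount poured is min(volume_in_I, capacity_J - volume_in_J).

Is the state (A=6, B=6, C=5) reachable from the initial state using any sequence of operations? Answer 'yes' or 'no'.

BFS from (A=0, B=0, C=0):
  1. fill(B) -> (A=0 B=7 C=0)
  2. pour(B -> A) -> (A=6 B=1 C=0)
  3. pour(A -> C) -> (A=0 B=1 C=6)
  4. pour(B -> A) -> (A=1 B=0 C=6)
  5. pour(C -> B) -> (A=1 B=6 C=0)
  6. fill(C) -> (A=1 B=6 C=10)
  7. pour(C -> A) -> (A=6 B=6 C=5)
Target reached → yes.

Answer: yes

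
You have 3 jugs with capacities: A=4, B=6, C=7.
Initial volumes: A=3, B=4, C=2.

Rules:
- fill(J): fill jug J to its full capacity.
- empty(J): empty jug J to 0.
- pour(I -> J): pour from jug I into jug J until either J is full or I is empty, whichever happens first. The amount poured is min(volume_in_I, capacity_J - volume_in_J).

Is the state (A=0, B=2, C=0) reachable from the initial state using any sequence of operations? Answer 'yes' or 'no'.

BFS from (A=3, B=4, C=2):
  1. empty(A) -> (A=0 B=4 C=2)
  2. empty(B) -> (A=0 B=0 C=2)
  3. pour(C -> B) -> (A=0 B=2 C=0)
Target reached → yes.

Answer: yes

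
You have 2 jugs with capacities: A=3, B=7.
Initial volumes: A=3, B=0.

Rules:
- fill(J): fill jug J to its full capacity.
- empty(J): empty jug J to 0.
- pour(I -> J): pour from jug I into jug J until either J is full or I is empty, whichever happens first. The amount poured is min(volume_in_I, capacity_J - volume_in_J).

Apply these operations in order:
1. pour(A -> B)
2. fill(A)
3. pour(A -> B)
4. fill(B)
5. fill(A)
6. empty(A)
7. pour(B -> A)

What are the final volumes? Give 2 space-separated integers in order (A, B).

Step 1: pour(A -> B) -> (A=0 B=3)
Step 2: fill(A) -> (A=3 B=3)
Step 3: pour(A -> B) -> (A=0 B=6)
Step 4: fill(B) -> (A=0 B=7)
Step 5: fill(A) -> (A=3 B=7)
Step 6: empty(A) -> (A=0 B=7)
Step 7: pour(B -> A) -> (A=3 B=4)

Answer: 3 4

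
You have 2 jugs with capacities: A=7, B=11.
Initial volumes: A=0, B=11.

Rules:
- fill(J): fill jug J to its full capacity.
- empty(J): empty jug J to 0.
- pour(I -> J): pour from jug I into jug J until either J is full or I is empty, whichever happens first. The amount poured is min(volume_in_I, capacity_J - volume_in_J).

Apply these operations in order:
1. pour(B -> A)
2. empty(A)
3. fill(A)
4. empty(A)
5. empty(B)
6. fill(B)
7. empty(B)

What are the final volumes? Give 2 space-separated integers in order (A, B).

Answer: 0 0

Derivation:
Step 1: pour(B -> A) -> (A=7 B=4)
Step 2: empty(A) -> (A=0 B=4)
Step 3: fill(A) -> (A=7 B=4)
Step 4: empty(A) -> (A=0 B=4)
Step 5: empty(B) -> (A=0 B=0)
Step 6: fill(B) -> (A=0 B=11)
Step 7: empty(B) -> (A=0 B=0)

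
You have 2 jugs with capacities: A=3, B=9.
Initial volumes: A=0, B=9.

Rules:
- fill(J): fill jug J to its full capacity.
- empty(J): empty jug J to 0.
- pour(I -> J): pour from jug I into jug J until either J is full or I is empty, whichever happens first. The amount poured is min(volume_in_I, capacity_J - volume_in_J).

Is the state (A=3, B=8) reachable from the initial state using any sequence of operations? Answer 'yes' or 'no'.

Answer: no

Derivation:
BFS explored all 8 reachable states.
Reachable set includes: (0,0), (0,3), (0,6), (0,9), (3,0), (3,3), (3,6), (3,9)
Target (A=3, B=8) not in reachable set → no.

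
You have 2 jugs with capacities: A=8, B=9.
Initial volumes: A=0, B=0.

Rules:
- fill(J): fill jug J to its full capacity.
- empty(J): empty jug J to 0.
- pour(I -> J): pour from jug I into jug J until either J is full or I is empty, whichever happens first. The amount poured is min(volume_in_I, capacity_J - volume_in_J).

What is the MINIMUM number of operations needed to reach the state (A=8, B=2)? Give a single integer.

Answer: 6

Derivation:
BFS from (A=0, B=0). One shortest path:
  1. fill(B) -> (A=0 B=9)
  2. pour(B -> A) -> (A=8 B=1)
  3. empty(A) -> (A=0 B=1)
  4. pour(B -> A) -> (A=1 B=0)
  5. fill(B) -> (A=1 B=9)
  6. pour(B -> A) -> (A=8 B=2)
Reached target in 6 moves.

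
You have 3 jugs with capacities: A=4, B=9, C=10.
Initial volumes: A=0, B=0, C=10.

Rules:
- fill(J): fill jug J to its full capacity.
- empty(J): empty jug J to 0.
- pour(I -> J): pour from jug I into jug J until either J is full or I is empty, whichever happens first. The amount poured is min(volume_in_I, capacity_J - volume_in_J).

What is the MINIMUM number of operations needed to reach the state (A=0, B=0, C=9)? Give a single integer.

BFS from (A=0, B=0, C=10). One shortest path:
  1. fill(B) -> (A=0 B=9 C=10)
  2. empty(C) -> (A=0 B=9 C=0)
  3. pour(B -> C) -> (A=0 B=0 C=9)
Reached target in 3 moves.

Answer: 3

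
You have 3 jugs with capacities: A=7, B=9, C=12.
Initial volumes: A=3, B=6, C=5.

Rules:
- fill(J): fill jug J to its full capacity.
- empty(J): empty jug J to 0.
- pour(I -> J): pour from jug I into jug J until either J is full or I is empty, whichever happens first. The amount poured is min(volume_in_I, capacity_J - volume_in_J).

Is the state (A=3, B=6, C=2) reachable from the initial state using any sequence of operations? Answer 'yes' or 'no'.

BFS explored all 513 reachable states.
Reachable set includes: (0,0,0), (0,0,1), (0,0,2), (0,0,3), (0,0,4), (0,0,5), (0,0,6), (0,0,7), (0,0,8), (0,0,9), (0,0,10), (0,0,11) ...
Target (A=3, B=6, C=2) not in reachable set → no.

Answer: no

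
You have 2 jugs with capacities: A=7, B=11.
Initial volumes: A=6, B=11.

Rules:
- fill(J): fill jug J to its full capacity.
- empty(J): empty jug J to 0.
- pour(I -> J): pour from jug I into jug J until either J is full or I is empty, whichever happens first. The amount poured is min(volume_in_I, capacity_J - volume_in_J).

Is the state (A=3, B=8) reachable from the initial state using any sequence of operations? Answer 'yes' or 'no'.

Answer: no

Derivation:
BFS explored all 36 reachable states.
Reachable set includes: (0,0), (0,1), (0,2), (0,3), (0,4), (0,5), (0,6), (0,7), (0,8), (0,9), (0,10), (0,11) ...
Target (A=3, B=8) not in reachable set → no.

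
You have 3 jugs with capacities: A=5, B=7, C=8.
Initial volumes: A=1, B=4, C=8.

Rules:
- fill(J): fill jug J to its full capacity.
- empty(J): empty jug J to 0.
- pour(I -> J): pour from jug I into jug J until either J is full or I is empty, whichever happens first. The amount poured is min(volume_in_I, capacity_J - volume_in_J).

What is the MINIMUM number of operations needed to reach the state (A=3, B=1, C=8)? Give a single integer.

BFS from (A=1, B=4, C=8). One shortest path:
  1. empty(B) -> (A=1 B=0 C=8)
  2. pour(A -> B) -> (A=0 B=1 C=8)
  3. pour(C -> A) -> (A=5 B=1 C=3)
  4. empty(A) -> (A=0 B=1 C=3)
  5. pour(C -> A) -> (A=3 B=1 C=0)
  6. fill(C) -> (A=3 B=1 C=8)
Reached target in 6 moves.

Answer: 6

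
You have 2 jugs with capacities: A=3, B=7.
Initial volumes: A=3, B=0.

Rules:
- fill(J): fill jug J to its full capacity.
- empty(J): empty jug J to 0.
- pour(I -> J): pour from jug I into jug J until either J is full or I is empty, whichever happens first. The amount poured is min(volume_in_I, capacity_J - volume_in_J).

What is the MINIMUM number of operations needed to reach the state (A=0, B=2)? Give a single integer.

BFS from (A=3, B=0). One shortest path:
  1. pour(A -> B) -> (A=0 B=3)
  2. fill(A) -> (A=3 B=3)
  3. pour(A -> B) -> (A=0 B=6)
  4. fill(A) -> (A=3 B=6)
  5. pour(A -> B) -> (A=2 B=7)
  6. empty(B) -> (A=2 B=0)
  7. pour(A -> B) -> (A=0 B=2)
Reached target in 7 moves.

Answer: 7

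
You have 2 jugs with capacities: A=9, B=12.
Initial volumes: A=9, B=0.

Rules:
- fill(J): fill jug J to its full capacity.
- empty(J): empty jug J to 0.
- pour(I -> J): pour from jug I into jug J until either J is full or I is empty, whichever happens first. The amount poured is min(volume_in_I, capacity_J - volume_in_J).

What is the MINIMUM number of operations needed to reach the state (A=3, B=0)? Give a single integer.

Answer: 5

Derivation:
BFS from (A=9, B=0). One shortest path:
  1. empty(A) -> (A=0 B=0)
  2. fill(B) -> (A=0 B=12)
  3. pour(B -> A) -> (A=9 B=3)
  4. empty(A) -> (A=0 B=3)
  5. pour(B -> A) -> (A=3 B=0)
Reached target in 5 moves.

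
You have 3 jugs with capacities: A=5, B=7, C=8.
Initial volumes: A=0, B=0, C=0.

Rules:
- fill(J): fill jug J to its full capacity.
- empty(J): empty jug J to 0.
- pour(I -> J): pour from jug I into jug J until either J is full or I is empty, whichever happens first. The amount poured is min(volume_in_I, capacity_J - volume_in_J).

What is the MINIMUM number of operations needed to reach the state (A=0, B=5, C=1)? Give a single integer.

Answer: 5

Derivation:
BFS from (A=0, B=0, C=0). One shortest path:
  1. fill(A) -> (A=5 B=0 C=0)
  2. fill(C) -> (A=5 B=0 C=8)
  3. pour(C -> B) -> (A=5 B=7 C=1)
  4. empty(B) -> (A=5 B=0 C=1)
  5. pour(A -> B) -> (A=0 B=5 C=1)
Reached target in 5 moves.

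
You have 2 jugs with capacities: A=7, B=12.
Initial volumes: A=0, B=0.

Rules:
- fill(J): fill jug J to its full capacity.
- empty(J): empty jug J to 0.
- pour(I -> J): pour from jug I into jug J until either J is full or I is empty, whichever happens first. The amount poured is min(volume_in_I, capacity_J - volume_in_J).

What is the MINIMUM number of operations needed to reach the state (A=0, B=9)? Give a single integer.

BFS from (A=0, B=0). One shortest path:
  1. fill(A) -> (A=7 B=0)
  2. pour(A -> B) -> (A=0 B=7)
  3. fill(A) -> (A=7 B=7)
  4. pour(A -> B) -> (A=2 B=12)
  5. empty(B) -> (A=2 B=0)
  6. pour(A -> B) -> (A=0 B=2)
  7. fill(A) -> (A=7 B=2)
  8. pour(A -> B) -> (A=0 B=9)
Reached target in 8 moves.

Answer: 8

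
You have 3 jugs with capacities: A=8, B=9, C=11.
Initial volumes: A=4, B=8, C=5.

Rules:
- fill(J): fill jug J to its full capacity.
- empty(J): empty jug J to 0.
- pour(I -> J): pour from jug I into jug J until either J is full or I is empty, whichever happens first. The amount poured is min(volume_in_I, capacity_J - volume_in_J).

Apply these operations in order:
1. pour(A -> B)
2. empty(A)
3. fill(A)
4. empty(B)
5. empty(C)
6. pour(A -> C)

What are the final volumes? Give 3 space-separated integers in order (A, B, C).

Answer: 0 0 8

Derivation:
Step 1: pour(A -> B) -> (A=3 B=9 C=5)
Step 2: empty(A) -> (A=0 B=9 C=5)
Step 3: fill(A) -> (A=8 B=9 C=5)
Step 4: empty(B) -> (A=8 B=0 C=5)
Step 5: empty(C) -> (A=8 B=0 C=0)
Step 6: pour(A -> C) -> (A=0 B=0 C=8)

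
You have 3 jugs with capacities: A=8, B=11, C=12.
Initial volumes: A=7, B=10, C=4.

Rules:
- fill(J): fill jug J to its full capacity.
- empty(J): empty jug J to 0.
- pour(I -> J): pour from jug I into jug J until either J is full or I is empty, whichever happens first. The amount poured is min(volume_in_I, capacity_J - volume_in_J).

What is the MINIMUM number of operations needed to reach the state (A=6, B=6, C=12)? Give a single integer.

BFS from (A=7, B=10, C=4). One shortest path:
  1. pour(C -> A) -> (A=8 B=10 C=3)
  2. empty(A) -> (A=0 B=10 C=3)
  3. pour(C -> A) -> (A=3 B=10 C=0)
  4. pour(B -> C) -> (A=3 B=0 C=10)
  5. fill(B) -> (A=3 B=11 C=10)
  6. pour(B -> A) -> (A=8 B=6 C=10)
  7. pour(A -> C) -> (A=6 B=6 C=12)
Reached target in 7 moves.

Answer: 7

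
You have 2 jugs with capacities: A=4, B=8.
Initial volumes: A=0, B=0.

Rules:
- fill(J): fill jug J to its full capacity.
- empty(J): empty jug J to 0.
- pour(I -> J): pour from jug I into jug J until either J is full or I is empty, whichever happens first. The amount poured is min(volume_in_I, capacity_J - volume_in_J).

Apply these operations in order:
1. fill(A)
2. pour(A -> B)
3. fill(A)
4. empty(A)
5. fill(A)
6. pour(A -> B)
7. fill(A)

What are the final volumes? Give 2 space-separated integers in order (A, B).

Answer: 4 8

Derivation:
Step 1: fill(A) -> (A=4 B=0)
Step 2: pour(A -> B) -> (A=0 B=4)
Step 3: fill(A) -> (A=4 B=4)
Step 4: empty(A) -> (A=0 B=4)
Step 5: fill(A) -> (A=4 B=4)
Step 6: pour(A -> B) -> (A=0 B=8)
Step 7: fill(A) -> (A=4 B=8)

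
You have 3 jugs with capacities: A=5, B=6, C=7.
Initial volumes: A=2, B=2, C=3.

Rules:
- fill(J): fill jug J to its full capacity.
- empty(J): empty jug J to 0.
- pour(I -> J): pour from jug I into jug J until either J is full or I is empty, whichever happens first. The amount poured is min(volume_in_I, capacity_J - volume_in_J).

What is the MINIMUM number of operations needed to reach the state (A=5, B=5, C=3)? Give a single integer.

BFS from (A=2, B=2, C=3). One shortest path:
  1. pour(B -> A) -> (A=4 B=0 C=3)
  2. fill(B) -> (A=4 B=6 C=3)
  3. pour(B -> A) -> (A=5 B=5 C=3)
Reached target in 3 moves.

Answer: 3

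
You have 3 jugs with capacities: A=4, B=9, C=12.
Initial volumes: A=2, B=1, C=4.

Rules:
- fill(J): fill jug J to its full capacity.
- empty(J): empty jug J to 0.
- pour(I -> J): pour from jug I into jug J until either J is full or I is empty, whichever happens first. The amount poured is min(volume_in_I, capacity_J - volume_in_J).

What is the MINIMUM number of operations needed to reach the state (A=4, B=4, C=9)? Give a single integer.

BFS from (A=2, B=1, C=4). One shortest path:
  1. empty(A) -> (A=0 B=1 C=4)
  2. pour(B -> A) -> (A=1 B=0 C=4)
  3. pour(C -> B) -> (A=1 B=4 C=0)
  4. fill(C) -> (A=1 B=4 C=12)
  5. pour(C -> A) -> (A=4 B=4 C=9)
Reached target in 5 moves.

Answer: 5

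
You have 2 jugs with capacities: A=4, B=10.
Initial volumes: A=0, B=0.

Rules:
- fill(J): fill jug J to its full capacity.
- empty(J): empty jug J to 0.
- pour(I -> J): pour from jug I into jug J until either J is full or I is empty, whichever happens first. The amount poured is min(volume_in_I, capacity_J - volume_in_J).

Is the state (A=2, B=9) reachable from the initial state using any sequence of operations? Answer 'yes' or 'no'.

BFS explored all 14 reachable states.
Reachable set includes: (0,0), (0,2), (0,4), (0,6), (0,8), (0,10), (2,0), (2,10), (4,0), (4,2), (4,4), (4,6) ...
Target (A=2, B=9) not in reachable set → no.

Answer: no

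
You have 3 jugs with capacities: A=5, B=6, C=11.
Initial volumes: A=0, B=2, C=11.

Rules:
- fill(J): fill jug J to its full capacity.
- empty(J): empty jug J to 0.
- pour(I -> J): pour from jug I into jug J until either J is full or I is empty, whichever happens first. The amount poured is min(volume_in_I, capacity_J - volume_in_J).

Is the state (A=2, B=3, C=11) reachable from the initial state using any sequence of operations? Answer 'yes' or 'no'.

Answer: yes

Derivation:
BFS from (A=0, B=2, C=11):
  1. empty(B) -> (A=0 B=0 C=11)
  2. pour(C -> A) -> (A=5 B=0 C=6)
  3. pour(A -> B) -> (A=0 B=5 C=6)
  4. pour(C -> A) -> (A=5 B=5 C=1)
  5. pour(A -> B) -> (A=4 B=6 C=1)
  6. pour(B -> C) -> (A=4 B=0 C=7)
  7. pour(A -> B) -> (A=0 B=4 C=7)
  8. pour(C -> A) -> (A=5 B=4 C=2)
  9. pour(A -> B) -> (A=3 B=6 C=2)
  10. empty(B) -> (A=3 B=0 C=2)
  11. pour(A -> B) -> (A=0 B=3 C=2)
  12. pour(C -> A) -> (A=2 B=3 C=0)
  13. fill(C) -> (A=2 B=3 C=11)
Target reached → yes.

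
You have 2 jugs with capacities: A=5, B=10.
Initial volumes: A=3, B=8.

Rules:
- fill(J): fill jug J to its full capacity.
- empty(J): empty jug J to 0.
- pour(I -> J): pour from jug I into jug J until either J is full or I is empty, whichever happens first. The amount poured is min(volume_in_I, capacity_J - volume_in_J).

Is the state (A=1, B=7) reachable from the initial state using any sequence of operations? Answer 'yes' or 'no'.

BFS explored all 19 reachable states.
Reachable set includes: (0,0), (0,1), (0,3), (0,5), (0,6), (0,8), (0,10), (1,0), (1,10), (3,0), (3,8), (3,10) ...
Target (A=1, B=7) not in reachable set → no.

Answer: no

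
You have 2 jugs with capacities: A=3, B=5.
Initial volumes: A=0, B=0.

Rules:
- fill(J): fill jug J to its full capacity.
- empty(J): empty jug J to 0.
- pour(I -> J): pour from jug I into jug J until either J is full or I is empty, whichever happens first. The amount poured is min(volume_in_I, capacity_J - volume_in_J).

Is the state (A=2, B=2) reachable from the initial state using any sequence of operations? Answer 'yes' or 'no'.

BFS explored all 16 reachable states.
Reachable set includes: (0,0), (0,1), (0,2), (0,3), (0,4), (0,5), (1,0), (1,5), (2,0), (2,5), (3,0), (3,1) ...
Target (A=2, B=2) not in reachable set → no.

Answer: no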